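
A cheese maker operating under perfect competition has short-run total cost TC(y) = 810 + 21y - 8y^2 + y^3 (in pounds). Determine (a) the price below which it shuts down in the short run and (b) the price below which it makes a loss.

Shutdown price = £5; break-even price = £120

Shutdown price = min AVC. AVC = 21 - 8y + y^2, with vertex at y = 4 and minimum £5.
ATC = 810/y + 21 - 8y + y^2. Setting dATC/dy = −810/y^2 − 8 + 2y = 0 gives y = 9 (since 2·9^3 − 8·9^2 = 810).
min ATC = 810/9 + 21 − 8·9 + 9^2 = £120. That is the break-even price.
For £5 ≤ P < £120 the firm produces at a loss; below £5 it shuts down.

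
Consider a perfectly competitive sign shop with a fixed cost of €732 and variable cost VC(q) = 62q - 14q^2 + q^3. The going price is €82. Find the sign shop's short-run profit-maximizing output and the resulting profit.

AVC = 62 - 14q + q^2 has its minimum €13 at q = 7; price €82 clears that bar, so the firm operates.
MC = 62 - 28q + 3q^2. Setting P = MC and taking the root on the rising branch gives q* = 10.
TR = 82·10 = 820. TC = 732 + 220 = 952. Profit = 820 − 952 = -€132.
That loss of €132 beats the €732 the firm would lose by shutting down; producing recovers €600 of fixed cost.

Profit = -€132 at q = 10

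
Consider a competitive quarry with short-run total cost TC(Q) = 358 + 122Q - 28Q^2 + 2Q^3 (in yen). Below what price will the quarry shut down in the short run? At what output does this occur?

The firm shuts down when price falls below the minimum of average variable cost. AVC = VC/Q = 122 - 28Q + 2Q^2.
At the minimum of AVC, MC = AVC. MC = 122 - 56Q + 6Q^2; setting MC = AVC gives 4Q^2 - 28Q = 0, so Q = 7. min AVC = 24.
For P < ¥24 the firm produces nothing.

¥24 per unit, at Q = 7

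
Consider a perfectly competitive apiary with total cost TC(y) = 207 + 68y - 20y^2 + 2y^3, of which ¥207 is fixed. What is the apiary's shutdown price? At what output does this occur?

¥18 per unit, at y = 5

The firm shuts down when price falls below the minimum of average variable cost. AVC = VC/y = 68 - 20y + 2y^2.
dAVC/dy = -20 + 4y = 0 gives y = 5. min AVC = 68 - 20·5 + 2·5^2 = 18.
The firm shuts down for any P below ¥18.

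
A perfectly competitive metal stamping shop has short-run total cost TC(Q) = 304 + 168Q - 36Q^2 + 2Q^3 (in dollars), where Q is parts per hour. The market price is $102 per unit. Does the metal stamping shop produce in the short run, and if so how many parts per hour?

Produce at Q = 11

Variable cost is VC = 168Q - 36Q^2 + 2Q^3, so AVC = VC/Q = 168 - 36Q + 2Q^2 and MC = dTC/dQ = 168 - 72Q + 6Q^2.
AVC is minimized where dAVC/dQ = -36 + 4Q = 0, at Q = 9; min AVC = 168 - 36·9 + 2·9^2 = $6.
Because $102 ≥ $6, revenue can cover variable cost; the firm operates.
P = MC gives 66 - 72Q + 6Q^2 = 0, with roots 1 and 11. Take the larger (rising MC): Q* = 11.
Check: AVC at Q = 11 is $14 ≤ P, so revenue covers variable cost.
Profit = P·Q − TC = 102·11 − 458 = $664.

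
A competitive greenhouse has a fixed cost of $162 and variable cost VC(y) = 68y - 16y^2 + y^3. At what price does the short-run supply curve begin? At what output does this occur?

The firm shuts down when price falls below the minimum of average variable cost. AVC = VC/y = 68 - 16y + y^2.
At the minimum of AVC, MC = AVC. MC = 68 - 32y + 3y^2; setting MC = AVC gives 2y^2 - 16y = 0, so y = 8. min AVC = 4.
So the shutdown price is $4.

$4 per unit, at y = 8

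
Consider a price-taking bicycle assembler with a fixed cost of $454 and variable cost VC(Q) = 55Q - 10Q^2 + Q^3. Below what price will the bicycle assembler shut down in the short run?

The firm shuts down when price falls below the minimum of average variable cost. AVC = VC/Q = 55 - 10Q + Q^2.
At the minimum of AVC, MC = AVC. MC = 55 - 20Q + 3Q^2; setting MC = AVC gives 2Q^2 - 10Q = 0, so Q = 5. min AVC = 30.
The firm shuts down for any P below $30.

$30 per unit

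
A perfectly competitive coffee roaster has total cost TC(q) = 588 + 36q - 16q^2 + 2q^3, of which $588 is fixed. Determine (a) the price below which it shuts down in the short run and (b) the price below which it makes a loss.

Shutdown price = min AVC. AVC = 36 - 16q + 2q^2, with vertex at q = 4 and minimum $4.
ATC = 588/q + 36 - 16q + 2q^2. Setting dATC/dq = −588/q^2 − 16 + 4q = 0 gives q = 7 (since 4·7^3 − 16·7^2 = 588).
min ATC = 588/7 + 36 − 16·7 + 2·7^2 = $106. That is the break-even price.
For $4 ≤ P < $106 the firm produces at a loss; below $4 it shuts down.

Shutdown price = $4; break-even price = $106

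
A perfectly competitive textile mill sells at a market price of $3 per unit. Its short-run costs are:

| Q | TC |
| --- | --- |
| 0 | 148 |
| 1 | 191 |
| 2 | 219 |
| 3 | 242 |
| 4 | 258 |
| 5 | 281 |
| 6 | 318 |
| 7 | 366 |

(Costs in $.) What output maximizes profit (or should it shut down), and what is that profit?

Profit at each row (π = 3Q − TC): Q=0: -148; Q=1: -188; Q=2: -213; Q=3: -233; Q=4: -246; Q=5: -266; Q=6: -300; Q=7: -345.
Profit is highest at Q = 0. Equivalently, the lowest AVC in the table is 133/5 ≈ $26.60 at Q = 5, and P = $3 falls below it — price never covers variable cost, so the firm shuts down and loses only its fixed cost.

Q = 0 (shut down); profit = -$148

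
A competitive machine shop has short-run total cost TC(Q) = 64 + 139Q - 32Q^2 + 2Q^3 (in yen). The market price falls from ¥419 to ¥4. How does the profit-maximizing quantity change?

Output falls from 14 to 0 (the firm shuts down)

AVC = 139 - 32Q + 2Q^2, minimized at Q = 8 where min AVC = ¥11. MC = 139 - 64Q + 6Q^2.
With P = ¥419 above the shutdown price, P = MC gives Q = 14.
At P = ¥4 < min AVC = ¥11, price no longer covers variable cost at any output, so the firm shuts down: Q = 0.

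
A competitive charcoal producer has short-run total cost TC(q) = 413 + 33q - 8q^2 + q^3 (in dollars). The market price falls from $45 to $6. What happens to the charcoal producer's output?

AVC = 33 - 8q + q^2, minimized at q = 4 where min AVC = $17. MC = 33 - 16q + 3q^2.
At P = $45 ≥ min AVC, set P = MC on the rising branch: q = 6.
At P = $6 < min AVC = $17, price no longer covers variable cost at any output, so the firm shuts down: q = 0.

Output falls from 6 to 0 (the firm shuts down)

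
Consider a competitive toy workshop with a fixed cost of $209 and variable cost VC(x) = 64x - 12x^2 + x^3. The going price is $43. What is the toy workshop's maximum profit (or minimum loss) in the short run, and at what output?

AVC = 64 - 12x + x^2; min AVC = $28 at x = 6. Since P = $43 ≥ min AVC, the firm produces.
MC = 64 - 24x + 3x^2. Setting P = MC and taking the root on the rising branch gives x* = 7.
TR = 43·7 = 301. TC = 209 + 203 = 412. Profit = 301 − 412 = -$111.
Shutting down would mean losing the fixed cost of $209, so operating at a loss of $111 is better by $98.

Profit = -$111 at x = 7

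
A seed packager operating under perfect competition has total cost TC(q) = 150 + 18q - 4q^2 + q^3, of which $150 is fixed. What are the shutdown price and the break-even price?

Shutdown price = min AVC. AVC = 18 - 4q + q^2, with vertex at q = 2 and minimum $14.
ATC = 150/q + 18 - 4q + q^2. Setting dATC/dq = −150/q^2 − 4 + 2q = 0 gives q = 5 (since 2·5^3 − 4·5^2 = 150).
min ATC = 150/5 + 18 − 4·5 + 5^2 = $53. That is the break-even price.
Between these two prices the firm operates at a loss; above $53 it earns a profit.

Shutdown price = $14; break-even price = $53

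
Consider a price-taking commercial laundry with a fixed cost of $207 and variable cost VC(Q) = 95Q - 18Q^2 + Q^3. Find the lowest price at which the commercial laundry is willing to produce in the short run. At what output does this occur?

$14 per unit, at Q = 9

The shutdown price is the minimum of AVC. VC = 95Q - 18Q^2 + Q^3, so AVC = 95 - 18Q + Q^2.
At the minimum of AVC, MC = AVC. MC = 95 - 36Q + 3Q^2; setting MC = AVC gives 2Q^2 - 18Q = 0, so Q = 9. min AVC = 14.
For P < $14 the firm produces nothing.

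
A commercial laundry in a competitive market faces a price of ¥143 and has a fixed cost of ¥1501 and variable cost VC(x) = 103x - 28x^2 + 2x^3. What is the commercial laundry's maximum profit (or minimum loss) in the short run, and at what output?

AVC = 103 - 28x + 2x^2; min AVC = ¥5 at x = 7. Since P = ¥143 ≥ min AVC, the firm produces.
MC = 103 - 56x + 6x^2. Setting P = MC and taking the root on the rising branch gives x* = 10.
TR = 143·10 = 1430. TC = 1501 + 230 = 1731. Profit = 1430 − 1731 = -¥301.
Shutting down would mean losing the fixed cost of ¥1501, so operating at a loss of ¥301 is better by ¥1200.

Profit = -¥301 at x = 10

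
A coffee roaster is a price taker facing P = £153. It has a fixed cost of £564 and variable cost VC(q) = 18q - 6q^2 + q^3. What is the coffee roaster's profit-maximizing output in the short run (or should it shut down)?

Produce at q = 9

Variable cost is VC = 18q - 6q^2 + q^3, so AVC = VC/q = 18 - 6q + q^2 and MC = dTC/dq = 18 - 12q + 3q^2.
AVC hits its minimum where MC = AVC, at q = 3, giving min AVC = 18 - 6·3 + 3^2 = £9.
Since P = £153 ≥ min AVC = £9, price covers variable cost and the firm should produce.
P = MC gives -135 - 12q + 3q^2 = 0, with roots -5 and 9. Take the larger (rising MC): q* = 9.
Check: AVC at q = 9 is £45 ≤ P, so revenue covers variable cost.
Profit = P·q − TC = 153·9 − 969 = £408.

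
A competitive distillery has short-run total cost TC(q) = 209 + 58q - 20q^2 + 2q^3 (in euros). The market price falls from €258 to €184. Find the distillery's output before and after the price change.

MC = 58 - 40q + 6q^2; the shutdown threshold is min AVC = €8 (at q = 5).
At P = €258 ≥ min AVC, set P = MC on the rising branch: q = 10.
At P = €184 ≥ min AVC, set P = MC: q = 9. The firm stays open but cuts output.

Output falls from 10 to 9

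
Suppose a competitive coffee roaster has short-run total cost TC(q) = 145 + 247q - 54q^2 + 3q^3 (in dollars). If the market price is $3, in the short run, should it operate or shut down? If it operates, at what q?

Shut down

Variable cost is VC = 247q - 54q^2 + 3q^3, so AVC = VC/q = 247 - 54q + 3q^2 and MC = dTC/dq = 247 - 108q + 9q^2.
AVC is minimized where dAVC/dq = -54 + 6q = 0, at q = 9; min AVC = 247 - 54·9 + 3·9^2 = $4.
Since P = $3 < min AVC = $4, price fails to cover variable cost at any output.
Best response: produce nothing and absorb the $145 fixed cost.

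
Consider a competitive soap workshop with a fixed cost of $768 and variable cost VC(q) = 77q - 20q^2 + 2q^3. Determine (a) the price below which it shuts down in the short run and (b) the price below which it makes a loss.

Shutdown price = min AVC. AVC = 77 - 20q + 2q^2, with vertex at q = 5 and minimum $27.
ATC = 768/q + 77 - 20q + 2q^2. Setting dATC/dq = −768/q^2 − 20 + 4q = 0 gives q = 8 (since 4·8^3 − 20·8^2 = 768).
min ATC = 768/8 + 77 − 20·8 + 2·8^2 = $141. That is the break-even price.
Between these two prices the firm operates at a loss; above $141 it earns a profit.

Shutdown price = $27; break-even price = $141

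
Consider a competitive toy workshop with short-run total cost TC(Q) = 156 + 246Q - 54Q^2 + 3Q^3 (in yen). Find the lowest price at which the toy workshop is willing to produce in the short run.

¥3 per unit

The shutdown price is the minimum of AVC. VC = 246Q - 54Q^2 + 3Q^3, so AVC = 246 - 54Q + 3Q^2.
dAVC/dQ = -54 + 6Q = 0 gives Q = 9. min AVC = 246 - 54·9 + 3·9^2 = 3.
The firm shuts down for any P below ¥3.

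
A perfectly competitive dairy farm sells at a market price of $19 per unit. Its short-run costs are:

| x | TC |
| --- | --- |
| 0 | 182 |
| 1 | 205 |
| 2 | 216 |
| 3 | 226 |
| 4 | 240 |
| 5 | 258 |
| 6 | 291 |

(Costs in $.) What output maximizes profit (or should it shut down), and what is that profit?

Profit at each row (π = 19x − TC): x=0: -182; x=1: -186; x=2: -178; x=3: -169; x=4: -164; x=5: -163; x=6: -177.
Profit is maximized at x = 5. AVC there is 76/5 = $15.20 ≤ P, so producing beats shutting down (which would give -$182).

x = 5; profit = -$163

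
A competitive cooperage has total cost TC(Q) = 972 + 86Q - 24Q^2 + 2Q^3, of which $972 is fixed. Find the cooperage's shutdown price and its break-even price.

Shutdown price = $14; break-even price = $140

AVC = 86 - 24Q + 2Q^2; minimized at Q = 6, giving min AVC = $14. That is the shutdown price.
ATC = 972/Q + 86 - 24Q + 2Q^2. Setting dATC/dQ = −972/Q^2 − 24 + 4Q = 0 gives Q = 9 (since 4·9^3 − 24·9^2 = 972).
min ATC = 972/9 + 86 − 24·9 + 2·9^2 = $140. That is the break-even price.
For $14 ≤ P < $140 the firm produces at a loss; below $14 it shuts down.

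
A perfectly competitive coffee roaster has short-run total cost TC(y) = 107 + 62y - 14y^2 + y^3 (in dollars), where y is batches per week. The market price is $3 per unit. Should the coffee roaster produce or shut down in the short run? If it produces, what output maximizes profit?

Shut down

From TC, MC = TC'(y) = 62 - 28y + 3y^2 and AVC = VC/y = 62 - 14y + y^2.
AVC hits its minimum where MC = AVC, at y = 7, giving min AVC = 62 - 14·7 + 7^2 = $13.
Since P = $3 < min AVC = $13, price fails to cover variable cost at any output.
Best response: produce nothing and absorb the $107 fixed cost.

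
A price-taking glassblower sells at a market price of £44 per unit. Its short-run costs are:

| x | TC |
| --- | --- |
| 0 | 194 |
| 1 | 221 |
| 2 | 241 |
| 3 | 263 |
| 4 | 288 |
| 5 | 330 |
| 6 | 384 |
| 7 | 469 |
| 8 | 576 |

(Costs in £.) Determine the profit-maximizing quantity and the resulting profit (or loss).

x = 5; profit = -£110

Tabulate TR − TC: x=0: -194; x=1: -177; x=2: -153; x=3: -131; x=4: -112; x=5: -110; x=6: -120; x=7: -161; x=8: -224.
Profit is maximized at x = 5. AVC there is 136/5 = £27.20 ≤ P, so producing beats shutting down (which would give -£194).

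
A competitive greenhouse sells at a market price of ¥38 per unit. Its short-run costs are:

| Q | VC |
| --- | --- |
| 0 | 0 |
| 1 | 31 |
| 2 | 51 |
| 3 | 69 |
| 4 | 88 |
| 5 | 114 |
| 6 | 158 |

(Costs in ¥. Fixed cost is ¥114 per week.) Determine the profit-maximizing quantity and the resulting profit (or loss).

Tabulate TR − TC: Q=0: -114; Q=1: -107; Q=2: -89; Q=3: -69; Q=4: -50; Q=5: -38; Q=6: -44.
Profit is maximized at Q = 5. AVC there is 114/5 = ¥22.80 ≤ P, so producing beats shutting down (which would give -¥114).

Q = 5; profit = -¥38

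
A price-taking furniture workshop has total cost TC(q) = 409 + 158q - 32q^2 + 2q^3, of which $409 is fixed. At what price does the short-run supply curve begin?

The shutdown price is the minimum of AVC. VC = 158q - 32q^2 + 2q^3, so AVC = 158 - 32q + 2q^2.
dAVC/dq = -32 + 4q = 0 gives q = 8. min AVC = 158 - 32·8 + 2·8^2 = 30.
So the shutdown price is $30.

$30 per unit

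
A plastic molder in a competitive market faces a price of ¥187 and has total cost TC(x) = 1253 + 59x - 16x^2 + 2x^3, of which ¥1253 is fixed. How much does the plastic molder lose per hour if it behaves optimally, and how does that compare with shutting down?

Profit = -¥229 at x = 8

AVC = 59 - 16x + 2x^2 has its minimum ¥27 at x = 4; price ¥187 clears that bar, so the firm operates.
MC = 59 - 32x + 6x^2. Setting P = MC and taking the root on the rising branch gives x* = 8.
TR = 187·8 = 1496. TC = 1253 + 472 = 1725. Profit = 1496 − 1725 = -¥229.
That loss of ¥229 beats the ¥1253 the firm would lose by shutting down; producing recovers ¥1024 of fixed cost.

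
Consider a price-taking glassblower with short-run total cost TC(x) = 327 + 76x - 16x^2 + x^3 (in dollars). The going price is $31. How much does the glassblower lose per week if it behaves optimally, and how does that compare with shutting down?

Profit = -$165 at x = 9

AVC = 76 - 16x + x^2; min AVC = $12 at x = 8. Since P = $31 ≥ min AVC, the firm produces.
With MC = 76 - 32x + 3x^2, P = MC on the upward-sloping part at x* = 9.
TR = 31·9 = 279. TC = 327 + 117 = 444. Profit = 279 − 444 = -$165.
By producing, the firm covers all variable cost plus $162 of fixed cost; shutting down would lose the full $327.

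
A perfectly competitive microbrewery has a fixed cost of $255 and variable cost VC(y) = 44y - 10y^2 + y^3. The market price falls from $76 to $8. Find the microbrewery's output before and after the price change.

MC = 44 - 20y + 3y^2; the shutdown threshold is min AVC = $19 (at y = 5).
At P = $76 ≥ min AVC, set P = MC on the rising branch: y = 8.
At P = $8 < min AVC = $19, price no longer covers variable cost at any output, so the firm shuts down: y = 0.

Output falls from 8 to 0 (the firm shuts down)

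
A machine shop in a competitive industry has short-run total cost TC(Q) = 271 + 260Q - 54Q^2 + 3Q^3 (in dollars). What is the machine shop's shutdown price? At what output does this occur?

The firm shuts down when price falls below the minimum of average variable cost. AVC = VC/Q = 260 - 54Q + 3Q^2.
At the minimum of AVC, MC = AVC. MC = 260 - 108Q + 9Q^2; setting MC = AVC gives 6Q^2 - 54Q = 0, so Q = 9. min AVC = 17.
The firm shuts down for any P below $17.

$17 per unit, at Q = 9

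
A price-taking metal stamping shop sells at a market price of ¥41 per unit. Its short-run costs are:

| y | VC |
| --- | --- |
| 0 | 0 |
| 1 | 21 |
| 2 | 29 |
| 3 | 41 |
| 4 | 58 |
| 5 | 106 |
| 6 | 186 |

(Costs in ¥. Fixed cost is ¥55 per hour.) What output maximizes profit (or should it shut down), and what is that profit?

Compute π = P·y − TC at each output: y=0: -55; y=1: -35; y=2: -2; y=3: 27; y=4: 51; y=5: 44; y=6: 5.
Profit is maximized at y = 4. AVC there is 58/4 = ¥14.50 ≤ P, so producing beats shutting down (which would give -¥55).

y = 4; profit = ¥51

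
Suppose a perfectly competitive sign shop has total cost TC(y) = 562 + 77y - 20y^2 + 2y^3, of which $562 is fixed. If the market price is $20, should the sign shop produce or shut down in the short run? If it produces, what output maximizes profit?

From TC, MC = TC'(y) = 77 - 40y + 6y^2 and AVC = VC/y = 77 - 20y + 2y^2.
AVC hits its minimum where MC = AVC, at y = 5, giving min AVC = 77 - 20·5 + 2·5^2 = $27.
With P < min AVC ($20 < $27), every unit sold adds to the loss.
The firm minimizes its loss by shutting down and losing only its fixed cost of $562.

Shut down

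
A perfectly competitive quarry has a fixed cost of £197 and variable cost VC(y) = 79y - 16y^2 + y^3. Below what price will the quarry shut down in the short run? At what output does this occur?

£15 per unit, at y = 8

Short-run supply begins at min AVC. From VC = 79y - 16y^2 + y^3, AVC = 79 - 16y + y^2.
At the minimum of AVC, MC = AVC. MC = 79 - 32y + 3y^2; setting MC = AVC gives 2y^2 - 16y = 0, so y = 8. min AVC = 15.
So the shutdown price is £15.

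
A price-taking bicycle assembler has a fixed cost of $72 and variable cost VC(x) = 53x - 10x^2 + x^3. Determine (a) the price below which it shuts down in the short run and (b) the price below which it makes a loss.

Shutdown price = $28; break-even price = $41

AVC = 53 - 10x + x^2; minimized at x = 5, giving min AVC = $28. That is the shutdown price.
ATC = 72/x + 53 - 10x + x^2. Setting dATC/dx = −72/x^2 − 10 + 2x = 0 gives x = 6 (since 2·6^3 − 10·6^2 = 72).
min ATC = 72/6 + 53 − 10·6 + 6^2 = $41. That is the break-even price.
For $28 ≤ P < $41 the firm produces at a loss; below $28 it shuts down.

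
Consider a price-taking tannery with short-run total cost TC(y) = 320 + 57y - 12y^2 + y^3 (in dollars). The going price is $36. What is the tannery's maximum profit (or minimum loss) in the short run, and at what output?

Profit = -$222 at y = 7

AVC = 57 - 12y + y^2; min AVC = $21 at y = 6. Since P = $36 ≥ min AVC, the firm produces.
With MC = 57 - 24y + 3y^2, P = MC on the upward-sloping part at y* = 7.
TR = 36·7 = 252. TC = 320 + 154 = 474. Profit = 252 − 474 = -$222.
Shutting down would mean losing the fixed cost of $320, so operating at a loss of $222 is better by $98.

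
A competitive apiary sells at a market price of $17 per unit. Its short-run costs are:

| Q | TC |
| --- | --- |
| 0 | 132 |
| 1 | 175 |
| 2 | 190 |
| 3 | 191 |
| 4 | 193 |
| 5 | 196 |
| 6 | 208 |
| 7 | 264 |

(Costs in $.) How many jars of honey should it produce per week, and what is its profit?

Q = 6; profit = -$106

Tabulate TR − TC: Q=0: -132; Q=1: -158; Q=2: -156; Q=3: -140; Q=4: -125; Q=5: -111; Q=6: -106; Q=7: -145.
Profit is maximized at Q = 6. AVC there is 76/6 = $12.67 ≤ P, so producing beats shutting down (which would give -$132).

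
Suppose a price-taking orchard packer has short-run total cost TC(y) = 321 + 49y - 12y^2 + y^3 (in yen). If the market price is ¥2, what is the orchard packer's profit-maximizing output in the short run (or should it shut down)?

From TC, MC = TC'(y) = 49 - 24y + 3y^2 and AVC = VC/y = 49 - 12y + y^2.
The AVC parabola has its vertex at y = 12/2 = 6, where AVC = 49 - 12·6 + 6^2 = ¥13.
With P < min AVC (¥2 < ¥13), every unit sold adds to the loss.
Best response: produce nothing and absorb the ¥321 fixed cost.

Shut down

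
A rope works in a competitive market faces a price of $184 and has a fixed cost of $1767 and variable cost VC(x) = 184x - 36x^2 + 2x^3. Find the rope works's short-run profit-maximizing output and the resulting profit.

Profit = -$39 at x = 12

AVC = 184 - 36x + 2x^2; min AVC = $22 at x = 9. Since P = $184 ≥ min AVC, the firm produces.
MC = 184 - 72x + 6x^2. Setting P = MC and taking the root on the rising branch gives x* = 12.
TR = 184·12 = 2208. TC = 1767 + 480 = 2247. Profit = 2208 − 2247 = -$39.
That loss of $39 beats the $1767 the firm would lose by shutting down; producing recovers $1728 of fixed cost.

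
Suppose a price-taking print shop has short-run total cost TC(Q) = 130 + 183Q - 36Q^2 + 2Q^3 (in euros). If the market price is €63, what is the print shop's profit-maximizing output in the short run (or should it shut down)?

Produce at Q = 10

Variable cost is VC = 183Q - 36Q^2 + 2Q^3, so AVC = VC/Q = 183 - 36Q + 2Q^2 and MC = dTC/dQ = 183 - 72Q + 6Q^2.
The AVC parabola has its vertex at Q = 36/4 = 9, where AVC = 183 - 36·9 + 2·9^2 = €21.
Since P = €63 ≥ min AVC = €21, price covers variable cost and the firm should produce.
P = MC gives 120 - 72Q + 6Q^2 = 0, with roots 2 and 10. Take the larger (rising MC): Q* = 10.
Check: AVC at Q = 10 is €23 ≤ P, so revenue covers variable cost.
Profit = P·Q − TC = 63·10 − 360 = €270.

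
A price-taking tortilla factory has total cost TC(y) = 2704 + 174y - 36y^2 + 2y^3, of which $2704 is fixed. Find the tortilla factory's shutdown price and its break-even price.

Shutdown price = $12; break-even price = $252

Shutdown price = min AVC. AVC = 174 - 36y + 2y^2, with vertex at y = 9 and minimum $12.
ATC = 2704/y + 174 - 36y + 2y^2. Setting dATC/dy = −2704/y^2 − 36 + 4y = 0 gives y = 13 (since 4·13^3 − 36·13^2 = 2704).
min ATC = 2704/13 + 174 − 36·13 + 2·13^2 = $252. That is the break-even price.
For $12 ≤ P < $252 the firm produces at a loss; below $12 it shuts down.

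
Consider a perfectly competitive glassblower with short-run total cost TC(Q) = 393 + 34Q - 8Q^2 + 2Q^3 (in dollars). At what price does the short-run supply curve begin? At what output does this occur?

$26 per unit, at Q = 2

The shutdown price is the minimum of AVC. VC = 34Q - 8Q^2 + 2Q^3, so AVC = 34 - 8Q + 2Q^2.
dAVC/dQ = -8 + 4Q = 0 gives Q = 2. min AVC = 34 - 8·2 + 2·2^2 = 26.
The firm shuts down for any P below $26.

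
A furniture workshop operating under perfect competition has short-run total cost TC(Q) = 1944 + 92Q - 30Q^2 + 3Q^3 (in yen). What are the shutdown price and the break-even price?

Shutdown price = ¥17; break-even price = ¥281

AVC = 92 - 30Q + 3Q^2; minimized at Q = 5, giving min AVC = ¥17. That is the shutdown price.
ATC = 1944/Q + 92 - 30Q + 3Q^2. Setting dATC/dQ = −1944/Q^2 − 30 + 6Q = 0 gives Q = 9 (since 6·9^3 − 30·9^2 = 1944).
min ATC = 1944/9 + 92 − 30·9 + 3·9^2 = ¥281. That is the break-even price.
For ¥17 ≤ P < ¥281 the firm produces at a loss; below ¥17 it shuts down.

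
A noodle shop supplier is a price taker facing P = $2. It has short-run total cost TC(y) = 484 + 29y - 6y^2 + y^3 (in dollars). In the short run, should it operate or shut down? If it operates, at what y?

Variable cost is VC = 29y - 6y^2 + y^3, so AVC = VC/y = 29 - 6y + y^2 and MC = dTC/dy = 29 - 12y + 3y^2.
The AVC parabola has its vertex at y = 6/2 = 3, where AVC = 29 - 6·3 + 3^2 = $20.
With P < min AVC ($2 < $20), every unit sold adds to the loss.
Best response: produce nothing and absorb the $484 fixed cost.

Shut down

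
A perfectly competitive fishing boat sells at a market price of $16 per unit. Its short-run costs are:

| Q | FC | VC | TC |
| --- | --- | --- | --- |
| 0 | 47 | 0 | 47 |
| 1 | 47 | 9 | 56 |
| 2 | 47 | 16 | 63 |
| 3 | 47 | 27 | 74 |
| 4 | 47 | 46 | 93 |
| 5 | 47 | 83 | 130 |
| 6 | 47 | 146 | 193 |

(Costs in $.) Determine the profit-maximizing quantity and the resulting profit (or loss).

Q = 3; profit = -$26

Profit at each row (π = 16Q − TC): Q=0: -47; Q=1: -40; Q=2: -31; Q=3: -26; Q=4: -29; Q=5: -50; Q=6: -97.
Profit is maximized at Q = 3. AVC there is 27/3 = $9 ≤ P, so producing beats shutting down (which would give -$47).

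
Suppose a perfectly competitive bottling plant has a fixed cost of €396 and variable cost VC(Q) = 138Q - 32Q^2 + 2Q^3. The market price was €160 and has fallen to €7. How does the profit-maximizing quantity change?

MC = 138 - 64Q + 6Q^2; the shutdown threshold is min AVC = €10 (at Q = 8).
With P = €160 above the shutdown price, P = MC gives Q = 11.
At P = €7 < min AVC = €10, price no longer covers variable cost at any output, so the firm shuts down: Q = 0.

Output falls from 11 to 0 (the firm shuts down)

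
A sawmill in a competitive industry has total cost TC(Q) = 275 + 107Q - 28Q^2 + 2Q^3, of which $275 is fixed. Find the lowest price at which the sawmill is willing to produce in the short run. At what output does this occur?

The firm shuts down when price falls below the minimum of average variable cost. AVC = VC/Q = 107 - 28Q + 2Q^2.
dAVC/dQ = -28 + 4Q = 0 gives Q = 7. min AVC = 107 - 28·7 + 2·7^2 = 9.
The firm shuts down for any P below $9.

$9 per unit, at Q = 7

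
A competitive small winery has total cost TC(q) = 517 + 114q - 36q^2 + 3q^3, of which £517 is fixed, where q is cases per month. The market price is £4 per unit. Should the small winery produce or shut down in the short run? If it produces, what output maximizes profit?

Shut down

Variable cost is VC = 114q - 36q^2 + 3q^3, so AVC = VC/q = 114 - 36q + 3q^2 and MC = dTC/dq = 114 - 72q + 9q^2.
AVC hits its minimum where MC = AVC, at q = 6, giving min AVC = 114 - 36·6 + 3·6^2 = £6.
With P < min AVC (£4 < £6), every unit sold adds to the loss.
Best response: produce nothing and absorb the £517 fixed cost.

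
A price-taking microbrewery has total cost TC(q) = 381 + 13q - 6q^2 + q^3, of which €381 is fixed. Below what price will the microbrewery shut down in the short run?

€4 per unit

Short-run supply begins at min AVC. From VC = 13q - 6q^2 + q^3, AVC = 13 - 6q + q^2.
At the minimum of AVC, MC = AVC. MC = 13 - 12q + 3q^2; setting MC = AVC gives 2q^2 - 6q = 0, so q = 3. min AVC = 4.
So the shutdown price is €4.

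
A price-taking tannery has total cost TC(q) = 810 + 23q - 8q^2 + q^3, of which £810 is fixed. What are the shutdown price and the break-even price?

Shutdown price = £7; break-even price = £122

Shutdown price = min AVC. AVC = 23 - 8q + q^2, with vertex at q = 4 and minimum £7.
ATC = 810/q + 23 - 8q + q^2. Setting dATC/dq = −810/q^2 − 8 + 2q = 0 gives q = 9 (since 2·9^3 − 8·9^2 = 810).
min ATC = 810/9 + 23 − 8·9 + 9^2 = £122. That is the break-even price.
For £7 ≤ P < £122 the firm produces at a loss; below £7 it shuts down.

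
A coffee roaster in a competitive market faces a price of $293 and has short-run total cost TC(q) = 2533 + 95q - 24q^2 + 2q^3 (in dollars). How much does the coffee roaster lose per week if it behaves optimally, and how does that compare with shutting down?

Profit = -$113 at q = 11

AVC = 95 - 24q + 2q^2; min AVC = $23 at q = 6. Since P = $293 ≥ min AVC, the firm produces.
With MC = 95 - 48q + 6q^2, P = MC on the upward-sloping part at q* = 11.
TR = 293·11 = 3223. TC = 2533 + 803 = 3336. Profit = 3223 − 3336 = -$113.
Shutting down would mean losing the fixed cost of $2533, so operating at a loss of $113 is better by $2420.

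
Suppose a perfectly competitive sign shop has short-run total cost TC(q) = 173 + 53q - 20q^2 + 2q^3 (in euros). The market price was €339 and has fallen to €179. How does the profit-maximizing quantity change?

MC = 53 - 40q + 6q^2; the shutdown threshold is min AVC = €3 (at q = 5).
With P = €339 above the shutdown price, P = MC gives q = 11.
At P = €179 ≥ min AVC, set P = MC: q = 9. The firm stays open but cuts output.

Output falls from 11 to 9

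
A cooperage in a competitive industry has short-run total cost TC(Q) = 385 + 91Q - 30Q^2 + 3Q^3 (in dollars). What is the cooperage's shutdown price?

$16 per unit

The shutdown price is the minimum of AVC. VC = 91Q - 30Q^2 + 3Q^3, so AVC = 91 - 30Q + 3Q^2.
At the minimum of AVC, MC = AVC. MC = 91 - 60Q + 9Q^2; setting MC = AVC gives 6Q^2 - 30Q = 0, so Q = 5. min AVC = 16.
The firm shuts down for any P below $16.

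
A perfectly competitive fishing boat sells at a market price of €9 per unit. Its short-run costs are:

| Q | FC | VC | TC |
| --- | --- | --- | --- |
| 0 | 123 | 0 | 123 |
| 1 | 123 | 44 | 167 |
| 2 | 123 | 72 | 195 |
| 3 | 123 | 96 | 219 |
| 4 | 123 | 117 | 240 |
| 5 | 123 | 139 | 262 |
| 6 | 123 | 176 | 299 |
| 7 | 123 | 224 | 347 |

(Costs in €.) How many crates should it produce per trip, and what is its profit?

Q = 0 (shut down); profit = -€123

Tabulate TR − TC: Q=0: -123; Q=1: -158; Q=2: -177; Q=3: -192; Q=4: -204; Q=5: -217; Q=6: -245; Q=7: -284.
Profit is highest at Q = 0. Equivalently, the lowest AVC in the table is 139/5 ≈ €27.80 at Q = 5, and P = €9 falls below it — price never covers variable cost, so the firm shuts down and loses only its fixed cost.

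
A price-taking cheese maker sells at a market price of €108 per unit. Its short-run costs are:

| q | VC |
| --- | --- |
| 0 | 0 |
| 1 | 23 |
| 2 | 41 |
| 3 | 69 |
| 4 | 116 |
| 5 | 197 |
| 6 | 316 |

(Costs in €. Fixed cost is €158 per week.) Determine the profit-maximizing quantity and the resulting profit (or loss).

Compute π = P·q − TC at each output: q=0: -158; q=1: -73; q=2: 17; q=3: 97; q=4: 158; q=5: 185; q=6: 174.
Profit is maximized at q = 5. AVC there is 197/5 = €39.40 ≤ P, so producing beats shutting down (which would give -€158).

q = 5; profit = €185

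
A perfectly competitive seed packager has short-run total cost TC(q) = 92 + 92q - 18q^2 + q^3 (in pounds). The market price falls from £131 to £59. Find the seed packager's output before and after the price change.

Output falls from 13 to 11

MC = 92 - 36q + 3q^2; the shutdown threshold is min AVC = £11 (at q = 9).
At P = £131 ≥ min AVC, set P = MC on the rising branch: q = 13.
At P = £59 ≥ min AVC, set P = MC: q = 11. The firm stays open but cuts output.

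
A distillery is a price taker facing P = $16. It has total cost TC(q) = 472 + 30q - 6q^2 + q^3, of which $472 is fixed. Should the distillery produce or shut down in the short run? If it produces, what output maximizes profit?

Shut down

Strip out fixed cost: VC = 30q - 6q^2 + q^3. Then AVC = 30 - 6q + q^2 and MC = 30 - 12q + 3q^2.
AVC is minimized where dAVC/dq = -6 + 2q = 0, at q = 3; min AVC = 30 - 6·3 + 3^2 = $21.
Since P = $16 < min AVC = $21, price fails to cover variable cost at any output.
The firm minimizes its loss by shutting down and losing only its fixed cost of $472.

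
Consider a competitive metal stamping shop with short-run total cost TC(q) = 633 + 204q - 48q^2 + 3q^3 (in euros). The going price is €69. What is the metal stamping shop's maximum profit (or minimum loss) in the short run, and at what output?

AVC = 204 - 48q + 3q^2 has its minimum €12 at q = 8; price €69 clears that bar, so the firm operates.
With MC = 204 - 96q + 9q^2, P = MC on the upward-sloping part at q* = 9.
TR = 69·9 = 621. TC = 633 + 135 = 768. Profit = 621 − 768 = -€147.
By producing, the firm covers all variable cost plus €486 of fixed cost; shutting down would lose the full €633.

Profit = -€147 at q = 9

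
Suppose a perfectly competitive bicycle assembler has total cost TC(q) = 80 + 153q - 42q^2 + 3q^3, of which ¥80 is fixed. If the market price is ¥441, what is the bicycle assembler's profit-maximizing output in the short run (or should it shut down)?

Produce at q = 12

Strip out fixed cost: VC = 153q - 42q^2 + 3q^3. Then AVC = 153 - 42q + 3q^2 and MC = 153 - 84q + 9q^2.
The AVC parabola has its vertex at q = 42/6 = 7, where AVC = 153 - 42·7 + 3·7^2 = ¥6.
P = ¥441 exceeds min AVC = ¥6, so the firm stays open.
Set P = MC: 441 = 153 - 84q + 9q^2 → -288 - 84q + 9q^2 = 0. The roots are q = -8/3 and q = 12; the profit-maximizing output is on the rising part of MC, so q* = 12.
Check: AVC at q = 12 is ¥81 ≤ P, so revenue covers variable cost.
Profit = P·q − TC = 441·12 − 1052 = ¥4240.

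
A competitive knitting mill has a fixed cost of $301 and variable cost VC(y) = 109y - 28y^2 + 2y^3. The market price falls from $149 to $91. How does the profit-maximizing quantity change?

Output falls from 10 to 9

MC = 109 - 56y + 6y^2; the shutdown threshold is min AVC = $11 (at y = 7).
With P = $149 above the shutdown price, P = MC gives y = 10.
At P = $91 ≥ min AVC, set P = MC: y = 9. The firm stays open but cuts output.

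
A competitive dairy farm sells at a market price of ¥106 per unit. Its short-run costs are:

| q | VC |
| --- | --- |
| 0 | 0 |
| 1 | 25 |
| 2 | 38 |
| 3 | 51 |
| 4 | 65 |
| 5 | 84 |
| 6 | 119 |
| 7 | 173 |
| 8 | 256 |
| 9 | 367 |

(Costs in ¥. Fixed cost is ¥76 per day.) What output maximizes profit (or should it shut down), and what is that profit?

q = 8; profit = ¥516

Tabulate TR − TC: q=0: -76; q=1: 5; q=2: 98; q=3: 191; q=4: 283; q=5: 370; q=6: 441; q=7: 493; q=8: 516; q=9: 511.
Profit is maximized at q = 8. AVC there is 256/8 = ¥32 ≤ P, so producing beats shutting down (which would give -¥76).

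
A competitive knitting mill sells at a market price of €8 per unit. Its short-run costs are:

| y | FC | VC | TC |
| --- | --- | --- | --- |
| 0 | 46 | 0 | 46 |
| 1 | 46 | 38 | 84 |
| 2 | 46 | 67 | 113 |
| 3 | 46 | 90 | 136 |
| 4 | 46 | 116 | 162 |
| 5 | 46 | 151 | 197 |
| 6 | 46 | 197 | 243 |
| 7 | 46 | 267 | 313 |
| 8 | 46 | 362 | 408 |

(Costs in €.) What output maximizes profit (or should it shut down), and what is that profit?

Compute π = P·y − TC at each output: y=0: -46; y=1: -76; y=2: -97; y=3: -112; y=4: -130; y=5: -157; y=6: -195; y=7: -257; y=8: -344.
Profit is highest at y = 0. Equivalently, the lowest AVC in the table is 116/4 ≈ €29 at y = 4, and P = €8 falls below it — price never covers variable cost, so the firm shuts down and loses only its fixed cost.

y = 0 (shut down); profit = -€46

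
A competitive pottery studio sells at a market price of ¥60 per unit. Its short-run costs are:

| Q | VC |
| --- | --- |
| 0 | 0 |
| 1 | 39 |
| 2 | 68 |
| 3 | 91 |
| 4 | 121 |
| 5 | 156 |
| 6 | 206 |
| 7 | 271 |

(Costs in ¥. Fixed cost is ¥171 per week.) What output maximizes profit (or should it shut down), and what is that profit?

Tabulate TR − TC: Q=0: -171; Q=1: -150; Q=2: -119; Q=3: -82; Q=4: -52; Q=5: -27; Q=6: -17; Q=7: -22.
Profit is maximized at Q = 6. AVC there is 206/6 = ¥34.33 ≤ P, so producing beats shutting down (which would give -¥171).

Q = 6; profit = -¥17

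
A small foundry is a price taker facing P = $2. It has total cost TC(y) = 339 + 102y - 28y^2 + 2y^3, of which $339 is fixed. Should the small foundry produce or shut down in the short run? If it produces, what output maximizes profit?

Shut down

From TC, MC = TC'(y) = 102 - 56y + 6y^2 and AVC = VC/y = 102 - 28y + 2y^2.
AVC is minimized where dAVC/dy = -28 + 4y = 0, at y = 7; min AVC = 102 - 28·7 + 2·7^2 = $4.
With P < min AVC ($2 < $4), every unit sold adds to the loss.
Best response: produce nothing and absorb the $339 fixed cost.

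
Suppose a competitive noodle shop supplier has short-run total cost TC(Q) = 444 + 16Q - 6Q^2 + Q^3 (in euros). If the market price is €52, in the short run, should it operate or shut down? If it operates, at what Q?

Produce at Q = 6

From TC, MC = TC'(Q) = 16 - 12Q + 3Q^2 and AVC = VC/Q = 16 - 6Q + Q^2.
AVC is minimized where dAVC/dQ = -6 + 2Q = 0, at Q = 3; min AVC = 16 - 6·3 + 3^2 = €7.
Since P = €52 ≥ min AVC = €7, price covers variable cost and the firm should produce.
Solving P = MC: -36 - 12Q + 3Q^2 = 0 ⇒ Q = -2 or 6. On the upward-sloping branch, Q* = 6.
Check: AVC at Q = 6 is €16 ≤ P, so revenue covers variable cost.
Profit = P·Q − TC = 52·6 − 540 = -€228, a loss, but smaller than the €444 fixed cost the firm would lose by shutting down.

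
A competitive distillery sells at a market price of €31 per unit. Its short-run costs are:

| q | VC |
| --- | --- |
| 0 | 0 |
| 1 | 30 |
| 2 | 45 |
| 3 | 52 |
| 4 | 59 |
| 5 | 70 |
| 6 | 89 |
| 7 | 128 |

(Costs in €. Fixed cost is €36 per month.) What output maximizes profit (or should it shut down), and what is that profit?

Profit at each row (π = 31q − TC): q=0: -36; q=1: -35; q=2: -19; q=3: 5; q=4: 29; q=5: 49; q=6: 61; q=7: 53.
Profit is maximized at q = 6. AVC there is 89/6 = €14.83 ≤ P, so producing beats shutting down (which would give -€36).

q = 6; profit = €61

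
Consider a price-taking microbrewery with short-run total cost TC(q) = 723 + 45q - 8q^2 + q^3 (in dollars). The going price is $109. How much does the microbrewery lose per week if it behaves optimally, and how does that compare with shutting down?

Profit = -$211 at q = 8

AVC = 45 - 8q + q^2; min AVC = $29 at q = 4. Since P = $109 ≥ min AVC, the firm produces.
With MC = 45 - 16q + 3q^2, P = MC on the upward-sloping part at q* = 8.
TR = 109·8 = 872. TC = 723 + 360 = 1083. Profit = 872 − 1083 = -$211.
By producing, the firm covers all variable cost plus $512 of fixed cost; shutting down would lose the full $723.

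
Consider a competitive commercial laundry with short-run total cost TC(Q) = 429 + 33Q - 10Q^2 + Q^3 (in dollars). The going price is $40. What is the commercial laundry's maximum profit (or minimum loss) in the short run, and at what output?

AVC = 33 - 10Q + Q^2; min AVC = $8 at Q = 5. Since P = $40 ≥ min AVC, the firm produces.
With MC = 33 - 20Q + 3Q^2, P = MC on the upward-sloping part at Q* = 7.
TR = 40·7 = 280. TC = 429 + 84 = 513. Profit = 280 − 513 = -$233.
By producing, the firm covers all variable cost plus $196 of fixed cost; shutting down would lose the full $429.

Profit = -$233 at Q = 7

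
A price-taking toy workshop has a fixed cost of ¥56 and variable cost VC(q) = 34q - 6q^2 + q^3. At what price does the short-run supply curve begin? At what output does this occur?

¥25 per unit, at q = 3

Short-run supply begins at min AVC. From VC = 34q - 6q^2 + q^3, AVC = 34 - 6q + q^2.
dAVC/dq = -6 + 2q = 0 gives q = 3. min AVC = 34 - 6·3 + 3^2 = 25.
So the shutdown price is ¥25.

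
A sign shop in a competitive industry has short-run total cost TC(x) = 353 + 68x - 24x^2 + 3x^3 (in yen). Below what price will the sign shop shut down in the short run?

¥20 per unit

The firm shuts down when price falls below the minimum of average variable cost. AVC = VC/x = 68 - 24x + 3x^2.
At the minimum of AVC, MC = AVC. MC = 68 - 48x + 9x^2; setting MC = AVC gives 6x^2 - 24x = 0, so x = 4. min AVC = 20.
For P < ¥20 the firm produces nothing.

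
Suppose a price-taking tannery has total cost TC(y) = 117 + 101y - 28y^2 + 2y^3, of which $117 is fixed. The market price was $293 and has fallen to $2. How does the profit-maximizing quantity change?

Output falls from 12 to 0 (the firm shuts down)

MC = 101 - 56y + 6y^2; the shutdown threshold is min AVC = $3 (at y = 7).
At P = $293 ≥ min AVC, set P = MC on the rising branch: y = 12.
At P = $2 < min AVC = $3, price no longer covers variable cost at any output, so the firm shuts down: y = 0.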